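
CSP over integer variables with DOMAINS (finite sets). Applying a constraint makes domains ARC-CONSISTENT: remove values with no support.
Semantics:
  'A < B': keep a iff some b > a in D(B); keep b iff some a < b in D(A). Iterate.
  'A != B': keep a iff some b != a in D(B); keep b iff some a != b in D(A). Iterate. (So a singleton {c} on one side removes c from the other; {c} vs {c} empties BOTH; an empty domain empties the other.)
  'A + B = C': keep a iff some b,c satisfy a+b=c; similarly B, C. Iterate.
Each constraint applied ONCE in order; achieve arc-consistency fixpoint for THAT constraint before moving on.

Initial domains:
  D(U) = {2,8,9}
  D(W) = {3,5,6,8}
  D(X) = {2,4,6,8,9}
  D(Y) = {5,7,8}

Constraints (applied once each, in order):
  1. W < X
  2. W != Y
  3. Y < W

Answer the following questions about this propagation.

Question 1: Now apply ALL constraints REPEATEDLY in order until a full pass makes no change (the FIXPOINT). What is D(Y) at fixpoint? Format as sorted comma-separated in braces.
pass 0 (initial): D(Y)={5,7,8}
pass 1: W {3,5,6,8}->{6,8}; X {2,4,6,8,9}->{4,6,8,9}; Y {5,7,8}->{5,7}
pass 2: X {4,6,8,9}->{8,9}
pass 3: no change
Fixpoint after 3 passes: D(Y) = {5,7}

Answer: {5,7}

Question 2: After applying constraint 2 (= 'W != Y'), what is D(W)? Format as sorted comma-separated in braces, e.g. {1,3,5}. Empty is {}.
Answer: {3,5,6,8}

Derivation:
Constraint 1 (W < X) on D(W)={3,5,6,8} D(X)={2,4,6,8,9}: X {2,4,6,8,9}->{4,6,8,9}
Constraint 2 (W != Y) on D(W)={3,5,6,8} D(Y)={5,7,8}: no change
So after constraint 2: D(W) = {3,5,6,8}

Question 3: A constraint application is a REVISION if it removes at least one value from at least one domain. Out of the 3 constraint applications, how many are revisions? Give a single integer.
Answer: 2

Derivation:
Constraint 1 (W < X) on D(W)={3,5,6,8} D(X)={2,4,6,8,9}: X {2,4,6,8,9}->{4,6,8,9} => REVISION
Constraint 2 (W != Y) on D(W)={3,5,6,8} D(Y)={5,7,8}: no change => not a revision
Constraint 3 (Y < W) on D(Y)={5,7,8} D(W)={3,5,6,8}: Y {5,7,8}->{5,7}; W {3,5,6,8}->{6,8} => REVISION
Total revisions = 2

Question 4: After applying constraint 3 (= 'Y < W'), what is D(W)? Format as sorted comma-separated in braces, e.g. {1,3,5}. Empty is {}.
Answer: {6,8}

Derivation:
Constraint 1 (W < X) on D(W)={3,5,6,8} D(X)={2,4,6,8,9}: X {2,4,6,8,9}->{4,6,8,9}
Constraint 2 (W != Y) on D(W)={3,5,6,8} D(Y)={5,7,8}: no change
Constraint 3 (Y < W) on D(Y)={5,7,8} D(W)={3,5,6,8}: Y {5,7,8}->{5,7}; W {3,5,6,8}->{6,8}
So after constraint 3: D(W) = {6,8}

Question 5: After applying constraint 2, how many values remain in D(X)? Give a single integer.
Constraint 1 (W < X) on D(W)={3,5,6,8} D(X)={2,4,6,8,9}: X {2,4,6,8,9}->{4,6,8,9}
Constraint 2 (W != Y) on D(W)={3,5,6,8} D(Y)={5,7,8}: no change
So after constraint 2: D(X)={4,6,8,9}, size = 4

Answer: 4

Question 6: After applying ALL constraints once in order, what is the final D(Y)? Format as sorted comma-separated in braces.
Answer: {5,7}

Derivation:
Constraint 1 (W < X) on D(W)={3,5,6,8} D(X)={2,4,6,8,9}: X {2,4,6,8,9}->{4,6,8,9}
Constraint 2 (W != Y) on D(W)={3,5,6,8} D(Y)={5,7,8}: no change
Constraint 3 (Y < W) on D(Y)={5,7,8} D(W)={3,5,6,8}: Y {5,7,8}->{5,7}; W {3,5,6,8}->{6,8}
So after all 3 constraints: D(Y) = {5,7}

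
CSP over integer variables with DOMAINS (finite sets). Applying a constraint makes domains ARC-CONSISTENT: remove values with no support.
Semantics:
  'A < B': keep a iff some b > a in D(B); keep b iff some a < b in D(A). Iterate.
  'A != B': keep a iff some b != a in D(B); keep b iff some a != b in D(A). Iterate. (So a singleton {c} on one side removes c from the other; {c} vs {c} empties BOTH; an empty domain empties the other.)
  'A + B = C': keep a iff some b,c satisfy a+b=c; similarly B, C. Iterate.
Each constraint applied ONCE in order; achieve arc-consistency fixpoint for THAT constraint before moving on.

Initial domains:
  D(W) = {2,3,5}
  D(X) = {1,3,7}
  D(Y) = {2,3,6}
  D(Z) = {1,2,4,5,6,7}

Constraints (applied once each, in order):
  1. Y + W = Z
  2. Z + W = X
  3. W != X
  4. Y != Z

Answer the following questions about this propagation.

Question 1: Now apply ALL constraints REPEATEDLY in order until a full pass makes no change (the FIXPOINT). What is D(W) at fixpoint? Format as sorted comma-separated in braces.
Answer: {2,3}

Derivation:
pass 0 (initial): D(W)={2,3,5}
pass 1: W {2,3,5}->{2,3}; X {1,3,7}->{7}; Y {2,3,6}->{2,3}; Z {1,2,4,5,6,7}->{4,5}
pass 2: no change
Fixpoint after 2 passes: D(W) = {2,3}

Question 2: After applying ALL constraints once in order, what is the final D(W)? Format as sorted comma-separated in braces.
Answer: {2,3}

Derivation:
Constraint 1 (Y + W = Z) on D(Y)={2,3,6} D(W)={2,3,5} D(Z)={1,2,4,5,6,7}: Y {2,3,6}->{2,3}; Z {1,2,4,5,6,7}->{4,5,6,7}
Constraint 2 (Z + W = X) on D(Z)={4,5,6,7} D(W)={2,3,5} D(X)={1,3,7}: Z {4,5,6,7}->{4,5}; W {2,3,5}->{2,3}; X {1,3,7}->{7}
Constraint 3 (W != X) on D(W)={2,3} D(X)={7}: no change
Constraint 4 (Y != Z) on D(Y)={2,3} D(Z)={4,5}: no change
So after all 4 constraints: D(W) = {2,3}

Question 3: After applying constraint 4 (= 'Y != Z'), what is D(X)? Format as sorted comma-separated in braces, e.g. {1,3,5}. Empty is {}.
Constraint 1 (Y + W = Z) on D(Y)={2,3,6} D(W)={2,3,5} D(Z)={1,2,4,5,6,7}: Y {2,3,6}->{2,3}; Z {1,2,4,5,6,7}->{4,5,6,7}
Constraint 2 (Z + W = X) on D(Z)={4,5,6,7} D(W)={2,3,5} D(X)={1,3,7}: Z {4,5,6,7}->{4,5}; W {2,3,5}->{2,3}; X {1,3,7}->{7}
Constraint 3 (W != X) on D(W)={2,3} D(X)={7}: no change
Constraint 4 (Y != Z) on D(Y)={2,3} D(Z)={4,5}: no change
So after constraint 4: D(X) = {7}

Answer: {7}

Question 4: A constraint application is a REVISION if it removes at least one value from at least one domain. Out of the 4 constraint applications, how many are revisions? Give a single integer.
Answer: 2

Derivation:
Constraint 1 (Y + W = Z) on D(Y)={2,3,6} D(W)={2,3,5} D(Z)={1,2,4,5,6,7}: Y {2,3,6}->{2,3}; Z {1,2,4,5,6,7}->{4,5,6,7} => REVISION
Constraint 2 (Z + W = X) on D(Z)={4,5,6,7} D(W)={2,3,5} D(X)={1,3,7}: Z {4,5,6,7}->{4,5}; W {2,3,5}->{2,3}; X {1,3,7}->{7} => REVISION
Constraint 3 (W != X) on D(W)={2,3} D(X)={7}: no change => not a revision
Constraint 4 (Y != Z) on D(Y)={2,3} D(Z)={4,5}: no change => not a revision
Total revisions = 2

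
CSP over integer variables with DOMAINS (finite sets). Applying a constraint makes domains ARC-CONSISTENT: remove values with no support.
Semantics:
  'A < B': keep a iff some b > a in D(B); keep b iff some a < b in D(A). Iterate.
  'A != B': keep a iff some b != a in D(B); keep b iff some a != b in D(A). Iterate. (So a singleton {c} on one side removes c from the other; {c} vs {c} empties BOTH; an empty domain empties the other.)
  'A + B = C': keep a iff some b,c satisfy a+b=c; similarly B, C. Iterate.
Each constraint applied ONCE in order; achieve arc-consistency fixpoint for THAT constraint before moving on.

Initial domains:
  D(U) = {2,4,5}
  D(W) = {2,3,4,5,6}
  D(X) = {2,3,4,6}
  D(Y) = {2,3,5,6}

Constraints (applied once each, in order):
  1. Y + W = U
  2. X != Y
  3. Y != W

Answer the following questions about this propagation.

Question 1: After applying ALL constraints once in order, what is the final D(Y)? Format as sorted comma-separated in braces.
Answer: {2,3}

Derivation:
Constraint 1 (Y + W = U) on D(Y)={2,3,5,6} D(W)={2,3,4,5,6} D(U)={2,4,5}: Y {2,3,5,6}->{2,3}; W {2,3,4,5,6}->{2,3}; U {2,4,5}->{4,5}
Constraint 2 (X != Y) on D(X)={2,3,4,6} D(Y)={2,3}: no change
Constraint 3 (Y != W) on D(Y)={2,3} D(W)={2,3}: no change
So after all 3 constraints: D(Y) = {2,3}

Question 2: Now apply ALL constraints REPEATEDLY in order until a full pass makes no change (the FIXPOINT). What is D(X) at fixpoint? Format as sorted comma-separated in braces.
pass 0 (initial): D(X)={2,3,4,6}
pass 1: U {2,4,5}->{4,5}; W {2,3,4,5,6}->{2,3}; Y {2,3,5,6}->{2,3}
pass 2: no change
Fixpoint after 2 passes: D(X) = {2,3,4,6}

Answer: {2,3,4,6}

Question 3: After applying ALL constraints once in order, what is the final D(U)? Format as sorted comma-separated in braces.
Answer: {4,5}

Derivation:
Constraint 1 (Y + W = U) on D(Y)={2,3,5,6} D(W)={2,3,4,5,6} D(U)={2,4,5}: Y {2,3,5,6}->{2,3}; W {2,3,4,5,6}->{2,3}; U {2,4,5}->{4,5}
Constraint 2 (X != Y) on D(X)={2,3,4,6} D(Y)={2,3}: no change
Constraint 3 (Y != W) on D(Y)={2,3} D(W)={2,3}: no change
So after all 3 constraints: D(U) = {4,5}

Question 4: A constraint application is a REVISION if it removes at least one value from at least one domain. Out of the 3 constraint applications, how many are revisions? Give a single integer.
Constraint 1 (Y + W = U) on D(Y)={2,3,5,6} D(W)={2,3,4,5,6} D(U)={2,4,5}: Y {2,3,5,6}->{2,3}; W {2,3,4,5,6}->{2,3}; U {2,4,5}->{4,5} => REVISION
Constraint 2 (X != Y) on D(X)={2,3,4,6} D(Y)={2,3}: no change => not a revision
Constraint 3 (Y != W) on D(Y)={2,3} D(W)={2,3}: no change => not a revision
Total revisions = 1

Answer: 1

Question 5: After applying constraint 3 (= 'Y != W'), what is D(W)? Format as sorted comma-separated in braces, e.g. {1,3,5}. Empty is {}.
Answer: {2,3}

Derivation:
Constraint 1 (Y + W = U) on D(Y)={2,3,5,6} D(W)={2,3,4,5,6} D(U)={2,4,5}: Y {2,3,5,6}->{2,3}; W {2,3,4,5,6}->{2,3}; U {2,4,5}->{4,5}
Constraint 2 (X != Y) on D(X)={2,3,4,6} D(Y)={2,3}: no change
Constraint 3 (Y != W) on D(Y)={2,3} D(W)={2,3}: no change
So after constraint 3: D(W) = {2,3}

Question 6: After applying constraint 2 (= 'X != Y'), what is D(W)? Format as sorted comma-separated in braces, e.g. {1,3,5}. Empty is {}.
Constraint 1 (Y + W = U) on D(Y)={2,3,5,6} D(W)={2,3,4,5,6} D(U)={2,4,5}: Y {2,3,5,6}->{2,3}; W {2,3,4,5,6}->{2,3}; U {2,4,5}->{4,5}
Constraint 2 (X != Y) on D(X)={2,3,4,6} D(Y)={2,3}: no change
So after constraint 2: D(W) = {2,3}

Answer: {2,3}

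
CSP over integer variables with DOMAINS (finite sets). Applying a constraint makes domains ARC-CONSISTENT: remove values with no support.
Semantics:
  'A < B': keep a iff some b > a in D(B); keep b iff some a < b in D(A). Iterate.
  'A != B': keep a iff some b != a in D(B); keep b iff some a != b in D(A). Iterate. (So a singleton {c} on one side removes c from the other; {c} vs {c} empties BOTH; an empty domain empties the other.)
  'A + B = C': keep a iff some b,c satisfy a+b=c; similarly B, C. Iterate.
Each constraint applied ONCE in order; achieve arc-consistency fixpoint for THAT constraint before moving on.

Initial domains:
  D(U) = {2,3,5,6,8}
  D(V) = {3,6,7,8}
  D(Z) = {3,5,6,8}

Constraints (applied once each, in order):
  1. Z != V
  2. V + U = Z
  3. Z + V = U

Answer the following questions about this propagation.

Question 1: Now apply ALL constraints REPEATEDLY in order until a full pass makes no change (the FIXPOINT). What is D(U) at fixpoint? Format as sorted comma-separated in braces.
pass 0 (initial): D(U)={2,3,5,6,8}
pass 1: U {2,3,5,6,8}->{}; V {3,6,7,8}->{}; Z {3,5,6,8}->{}
pass 2: no change
Fixpoint after 2 passes: D(U) = {}

Answer: {}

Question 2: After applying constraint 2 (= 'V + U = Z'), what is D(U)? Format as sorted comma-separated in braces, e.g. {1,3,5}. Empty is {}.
Constraint 1 (Z != V) on D(Z)={3,5,6,8} D(V)={3,6,7,8}: no change
Constraint 2 (V + U = Z) on D(V)={3,6,7,8} D(U)={2,3,5,6,8} D(Z)={3,5,6,8}: V {3,6,7,8}->{3,6}; U {2,3,5,6,8}->{2,3,5}; Z {3,5,6,8}->{5,6,8}
So after constraint 2: D(U) = {2,3,5}

Answer: {2,3,5}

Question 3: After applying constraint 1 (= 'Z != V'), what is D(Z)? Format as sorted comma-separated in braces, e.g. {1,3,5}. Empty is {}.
Answer: {3,5,6,8}

Derivation:
Constraint 1 (Z != V) on D(Z)={3,5,6,8} D(V)={3,6,7,8}: no change
So after constraint 1: D(Z) = {3,5,6,8}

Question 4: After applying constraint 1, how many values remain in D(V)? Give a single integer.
Answer: 4

Derivation:
Constraint 1 (Z != V) on D(Z)={3,5,6,8} D(V)={3,6,7,8}: no change
So after constraint 1: D(V)={3,6,7,8}, size = 4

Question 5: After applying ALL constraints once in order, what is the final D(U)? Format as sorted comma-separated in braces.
Constraint 1 (Z != V) on D(Z)={3,5,6,8} D(V)={3,6,7,8}: no change
Constraint 2 (V + U = Z) on D(V)={3,6,7,8} D(U)={2,3,5,6,8} D(Z)={3,5,6,8}: V {3,6,7,8}->{3,6}; U {2,3,5,6,8}->{2,3,5}; Z {3,5,6,8}->{5,6,8}
Constraint 3 (Z + V = U) on D(Z)={5,6,8} D(V)={3,6} D(U)={2,3,5}: Z {5,6,8}->{}; V {3,6}->{}; U {2,3,5}->{}
So after all 3 constraints: D(U) = {}

Answer: {}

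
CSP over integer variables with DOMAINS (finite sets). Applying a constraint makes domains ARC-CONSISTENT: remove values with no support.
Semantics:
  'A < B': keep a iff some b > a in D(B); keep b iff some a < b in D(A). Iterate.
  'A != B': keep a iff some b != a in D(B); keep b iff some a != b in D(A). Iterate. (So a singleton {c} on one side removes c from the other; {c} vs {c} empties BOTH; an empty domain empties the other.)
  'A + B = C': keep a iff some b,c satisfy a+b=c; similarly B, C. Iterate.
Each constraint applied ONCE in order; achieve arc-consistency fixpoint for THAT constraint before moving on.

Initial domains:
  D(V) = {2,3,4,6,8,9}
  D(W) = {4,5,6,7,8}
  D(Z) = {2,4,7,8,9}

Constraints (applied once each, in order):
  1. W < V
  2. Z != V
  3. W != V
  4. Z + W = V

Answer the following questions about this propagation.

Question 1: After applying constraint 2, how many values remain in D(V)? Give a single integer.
Constraint 1 (W < V) on D(W)={4,5,6,7,8} D(V)={2,3,4,6,8,9}: V {2,3,4,6,8,9}->{6,8,9}
Constraint 2 (Z != V) on D(Z)={2,4,7,8,9} D(V)={6,8,9}: no change
So after constraint 2: D(V)={6,8,9}, size = 3

Answer: 3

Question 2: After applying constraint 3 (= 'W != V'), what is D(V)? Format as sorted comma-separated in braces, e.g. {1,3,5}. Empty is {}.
Constraint 1 (W < V) on D(W)={4,5,6,7,8} D(V)={2,3,4,6,8,9}: V {2,3,4,6,8,9}->{6,8,9}
Constraint 2 (Z != V) on D(Z)={2,4,7,8,9} D(V)={6,8,9}: no change
Constraint 3 (W != V) on D(W)={4,5,6,7,8} D(V)={6,8,9}: no change
So after constraint 3: D(V) = {6,8,9}

Answer: {6,8,9}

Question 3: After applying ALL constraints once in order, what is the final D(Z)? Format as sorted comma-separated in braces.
Constraint 1 (W < V) on D(W)={4,5,6,7,8} D(V)={2,3,4,6,8,9}: V {2,3,4,6,8,9}->{6,8,9}
Constraint 2 (Z != V) on D(Z)={2,4,7,8,9} D(V)={6,8,9}: no change
Constraint 3 (W != V) on D(W)={4,5,6,7,8} D(V)={6,8,9}: no change
Constraint 4 (Z + W = V) on D(Z)={2,4,7,8,9} D(W)={4,5,6,7,8} D(V)={6,8,9}: Z {2,4,7,8,9}->{2,4}; W {4,5,6,7,8}->{4,5,6,7}
So after all 4 constraints: D(Z) = {2,4}

Answer: {2,4}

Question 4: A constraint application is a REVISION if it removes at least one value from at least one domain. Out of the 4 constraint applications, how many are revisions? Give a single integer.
Answer: 2

Derivation:
Constraint 1 (W < V) on D(W)={4,5,6,7,8} D(V)={2,3,4,6,8,9}: V {2,3,4,6,8,9}->{6,8,9} => REVISION
Constraint 2 (Z != V) on D(Z)={2,4,7,8,9} D(V)={6,8,9}: no change => not a revision
Constraint 3 (W != V) on D(W)={4,5,6,7,8} D(V)={6,8,9}: no change => not a revision
Constraint 4 (Z + W = V) on D(Z)={2,4,7,8,9} D(W)={4,5,6,7,8} D(V)={6,8,9}: Z {2,4,7,8,9}->{2,4}; W {4,5,6,7,8}->{4,5,6,7} => REVISION
Total revisions = 2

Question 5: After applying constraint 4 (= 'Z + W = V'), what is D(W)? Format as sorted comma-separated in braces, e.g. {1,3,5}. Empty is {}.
Answer: {4,5,6,7}

Derivation:
Constraint 1 (W < V) on D(W)={4,5,6,7,8} D(V)={2,3,4,6,8,9}: V {2,3,4,6,8,9}->{6,8,9}
Constraint 2 (Z != V) on D(Z)={2,4,7,8,9} D(V)={6,8,9}: no change
Constraint 3 (W != V) on D(W)={4,5,6,7,8} D(V)={6,8,9}: no change
Constraint 4 (Z + W = V) on D(Z)={2,4,7,8,9} D(W)={4,5,6,7,8} D(V)={6,8,9}: Z {2,4,7,8,9}->{2,4}; W {4,5,6,7,8}->{4,5,6,7}
So after constraint 4: D(W) = {4,5,6,7}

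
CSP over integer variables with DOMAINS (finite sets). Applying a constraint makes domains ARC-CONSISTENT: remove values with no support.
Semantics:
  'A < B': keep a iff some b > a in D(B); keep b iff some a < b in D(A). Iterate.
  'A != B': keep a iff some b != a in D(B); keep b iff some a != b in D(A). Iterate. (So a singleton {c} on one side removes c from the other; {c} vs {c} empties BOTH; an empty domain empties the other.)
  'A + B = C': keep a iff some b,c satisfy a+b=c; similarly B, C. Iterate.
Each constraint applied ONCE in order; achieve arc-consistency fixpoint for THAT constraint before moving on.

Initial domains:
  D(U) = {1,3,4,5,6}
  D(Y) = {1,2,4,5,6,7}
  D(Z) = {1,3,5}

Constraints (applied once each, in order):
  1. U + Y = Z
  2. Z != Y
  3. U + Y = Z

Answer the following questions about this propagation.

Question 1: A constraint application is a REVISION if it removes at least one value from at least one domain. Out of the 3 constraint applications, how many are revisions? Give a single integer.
Answer: 1

Derivation:
Constraint 1 (U + Y = Z) on D(U)={1,3,4,5,6} D(Y)={1,2,4,5,6,7} D(Z)={1,3,5}: U {1,3,4,5,6}->{1,3,4}; Y {1,2,4,5,6,7}->{1,2,4}; Z {1,3,5}->{3,5} => REVISION
Constraint 2 (Z != Y) on D(Z)={3,5} D(Y)={1,2,4}: no change => not a revision
Constraint 3 (U + Y = Z) on D(U)={1,3,4} D(Y)={1,2,4} D(Z)={3,5}: no change => not a revision
Total revisions = 1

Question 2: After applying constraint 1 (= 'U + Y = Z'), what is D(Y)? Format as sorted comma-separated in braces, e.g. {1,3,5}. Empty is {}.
Constraint 1 (U + Y = Z) on D(U)={1,3,4,5,6} D(Y)={1,2,4,5,6,7} D(Z)={1,3,5}: U {1,3,4,5,6}->{1,3,4}; Y {1,2,4,5,6,7}->{1,2,4}; Z {1,3,5}->{3,5}
So after constraint 1: D(Y) = {1,2,4}

Answer: {1,2,4}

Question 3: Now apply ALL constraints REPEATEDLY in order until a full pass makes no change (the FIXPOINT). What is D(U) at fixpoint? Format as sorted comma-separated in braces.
pass 0 (initial): D(U)={1,3,4,5,6}
pass 1: U {1,3,4,5,6}->{1,3,4}; Y {1,2,4,5,6,7}->{1,2,4}; Z {1,3,5}->{3,5}
pass 2: no change
Fixpoint after 2 passes: D(U) = {1,3,4}

Answer: {1,3,4}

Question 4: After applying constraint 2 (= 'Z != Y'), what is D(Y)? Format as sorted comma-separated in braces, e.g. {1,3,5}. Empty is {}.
Constraint 1 (U + Y = Z) on D(U)={1,3,4,5,6} D(Y)={1,2,4,5,6,7} D(Z)={1,3,5}: U {1,3,4,5,6}->{1,3,4}; Y {1,2,4,5,6,7}->{1,2,4}; Z {1,3,5}->{3,5}
Constraint 2 (Z != Y) on D(Z)={3,5} D(Y)={1,2,4}: no change
So after constraint 2: D(Y) = {1,2,4}

Answer: {1,2,4}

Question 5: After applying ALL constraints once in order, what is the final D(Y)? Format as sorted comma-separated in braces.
Constraint 1 (U + Y = Z) on D(U)={1,3,4,5,6} D(Y)={1,2,4,5,6,7} D(Z)={1,3,5}: U {1,3,4,5,6}->{1,3,4}; Y {1,2,4,5,6,7}->{1,2,4}; Z {1,3,5}->{3,5}
Constraint 2 (Z != Y) on D(Z)={3,5} D(Y)={1,2,4}: no change
Constraint 3 (U + Y = Z) on D(U)={1,3,4} D(Y)={1,2,4} D(Z)={3,5}: no change
So after all 3 constraints: D(Y) = {1,2,4}

Answer: {1,2,4}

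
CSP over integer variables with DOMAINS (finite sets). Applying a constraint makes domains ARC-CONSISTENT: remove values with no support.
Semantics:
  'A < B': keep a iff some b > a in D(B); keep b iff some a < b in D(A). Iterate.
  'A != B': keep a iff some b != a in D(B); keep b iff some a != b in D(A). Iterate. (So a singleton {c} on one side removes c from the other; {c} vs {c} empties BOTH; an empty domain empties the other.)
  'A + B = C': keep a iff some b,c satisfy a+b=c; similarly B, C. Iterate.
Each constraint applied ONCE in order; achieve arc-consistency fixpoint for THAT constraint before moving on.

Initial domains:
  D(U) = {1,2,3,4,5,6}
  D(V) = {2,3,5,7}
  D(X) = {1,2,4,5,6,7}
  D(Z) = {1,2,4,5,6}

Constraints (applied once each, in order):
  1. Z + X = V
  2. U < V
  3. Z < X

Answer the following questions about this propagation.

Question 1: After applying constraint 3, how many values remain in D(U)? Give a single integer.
Answer: 6

Derivation:
Constraint 1 (Z + X = V) on D(Z)={1,2,4,5,6} D(X)={1,2,4,5,6,7} D(V)={2,3,5,7}: X {1,2,4,5,6,7}->{1,2,4,5,6}
Constraint 2 (U < V) on D(U)={1,2,3,4,5,6} D(V)={2,3,5,7}: no change
Constraint 3 (Z < X) on D(Z)={1,2,4,5,6} D(X)={1,2,4,5,6}: Z {1,2,4,5,6}->{1,2,4,5}; X {1,2,4,5,6}->{2,4,5,6}
So after constraint 3: D(U)={1,2,3,4,5,6}, size = 6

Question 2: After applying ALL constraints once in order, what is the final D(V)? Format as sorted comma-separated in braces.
Answer: {2,3,5,7}

Derivation:
Constraint 1 (Z + X = V) on D(Z)={1,2,4,5,6} D(X)={1,2,4,5,6,7} D(V)={2,3,5,7}: X {1,2,4,5,6,7}->{1,2,4,5,6}
Constraint 2 (U < V) on D(U)={1,2,3,4,5,6} D(V)={2,3,5,7}: no change
Constraint 3 (Z < X) on D(Z)={1,2,4,5,6} D(X)={1,2,4,5,6}: Z {1,2,4,5,6}->{1,2,4,5}; X {1,2,4,5,6}->{2,4,5,6}
So after all 3 constraints: D(V) = {2,3,5,7}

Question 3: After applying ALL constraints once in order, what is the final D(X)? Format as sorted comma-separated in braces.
Answer: {2,4,5,6}

Derivation:
Constraint 1 (Z + X = V) on D(Z)={1,2,4,5,6} D(X)={1,2,4,5,6,7} D(V)={2,3,5,7}: X {1,2,4,5,6,7}->{1,2,4,5,6}
Constraint 2 (U < V) on D(U)={1,2,3,4,5,6} D(V)={2,3,5,7}: no change
Constraint 3 (Z < X) on D(Z)={1,2,4,5,6} D(X)={1,2,4,5,6}: Z {1,2,4,5,6}->{1,2,4,5}; X {1,2,4,5,6}->{2,4,5,6}
So after all 3 constraints: D(X) = {2,4,5,6}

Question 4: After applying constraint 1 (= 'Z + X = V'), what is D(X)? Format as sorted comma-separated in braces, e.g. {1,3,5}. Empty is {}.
Constraint 1 (Z + X = V) on D(Z)={1,2,4,5,6} D(X)={1,2,4,5,6,7} D(V)={2,3,5,7}: X {1,2,4,5,6,7}->{1,2,4,5,6}
So after constraint 1: D(X) = {1,2,4,5,6}

Answer: {1,2,4,5,6}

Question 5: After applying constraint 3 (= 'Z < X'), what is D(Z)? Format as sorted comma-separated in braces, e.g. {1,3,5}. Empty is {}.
Constraint 1 (Z + X = V) on D(Z)={1,2,4,5,6} D(X)={1,2,4,5,6,7} D(V)={2,3,5,7}: X {1,2,4,5,6,7}->{1,2,4,5,6}
Constraint 2 (U < V) on D(U)={1,2,3,4,5,6} D(V)={2,3,5,7}: no change
Constraint 3 (Z < X) on D(Z)={1,2,4,5,6} D(X)={1,2,4,5,6}: Z {1,2,4,5,6}->{1,2,4,5}; X {1,2,4,5,6}->{2,4,5,6}
So after constraint 3: D(Z) = {1,2,4,5}

Answer: {1,2,4,5}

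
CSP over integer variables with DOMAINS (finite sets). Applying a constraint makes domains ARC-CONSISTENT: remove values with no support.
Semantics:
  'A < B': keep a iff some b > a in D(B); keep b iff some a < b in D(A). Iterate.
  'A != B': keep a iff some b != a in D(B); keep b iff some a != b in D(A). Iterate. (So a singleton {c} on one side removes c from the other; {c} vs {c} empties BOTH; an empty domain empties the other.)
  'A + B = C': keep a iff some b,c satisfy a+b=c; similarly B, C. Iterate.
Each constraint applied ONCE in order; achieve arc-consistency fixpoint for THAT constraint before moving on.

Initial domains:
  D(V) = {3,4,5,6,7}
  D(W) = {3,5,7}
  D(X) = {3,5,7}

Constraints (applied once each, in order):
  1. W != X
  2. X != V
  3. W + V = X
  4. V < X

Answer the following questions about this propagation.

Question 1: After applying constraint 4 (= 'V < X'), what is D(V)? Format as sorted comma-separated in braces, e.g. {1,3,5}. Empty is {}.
Answer: {4}

Derivation:
Constraint 1 (W != X) on D(W)={3,5,7} D(X)={3,5,7}: no change
Constraint 2 (X != V) on D(X)={3,5,7} D(V)={3,4,5,6,7}: no change
Constraint 3 (W + V = X) on D(W)={3,5,7} D(V)={3,4,5,6,7} D(X)={3,5,7}: W {3,5,7}->{3}; V {3,4,5,6,7}->{4}; X {3,5,7}->{7}
Constraint 4 (V < X) on D(V)={4} D(X)={7}: no change
So after constraint 4: D(V) = {4}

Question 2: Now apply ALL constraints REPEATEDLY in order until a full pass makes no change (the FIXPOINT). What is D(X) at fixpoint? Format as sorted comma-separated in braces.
Answer: {7}

Derivation:
pass 0 (initial): D(X)={3,5,7}
pass 1: V {3,4,5,6,7}->{4}; W {3,5,7}->{3}; X {3,5,7}->{7}
pass 2: no change
Fixpoint after 2 passes: D(X) = {7}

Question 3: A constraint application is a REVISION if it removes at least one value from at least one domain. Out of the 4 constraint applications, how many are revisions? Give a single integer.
Answer: 1

Derivation:
Constraint 1 (W != X) on D(W)={3,5,7} D(X)={3,5,7}: no change => not a revision
Constraint 2 (X != V) on D(X)={3,5,7} D(V)={3,4,5,6,7}: no change => not a revision
Constraint 3 (W + V = X) on D(W)={3,5,7} D(V)={3,4,5,6,7} D(X)={3,5,7}: W {3,5,7}->{3}; V {3,4,5,6,7}->{4}; X {3,5,7}->{7} => REVISION
Constraint 4 (V < X) on D(V)={4} D(X)={7}: no change => not a revision
Total revisions = 1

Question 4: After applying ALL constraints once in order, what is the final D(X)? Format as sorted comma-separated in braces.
Answer: {7}

Derivation:
Constraint 1 (W != X) on D(W)={3,5,7} D(X)={3,5,7}: no change
Constraint 2 (X != V) on D(X)={3,5,7} D(V)={3,4,5,6,7}: no change
Constraint 3 (W + V = X) on D(W)={3,5,7} D(V)={3,4,5,6,7} D(X)={3,5,7}: W {3,5,7}->{3}; V {3,4,5,6,7}->{4}; X {3,5,7}->{7}
Constraint 4 (V < X) on D(V)={4} D(X)={7}: no change
So after all 4 constraints: D(X) = {7}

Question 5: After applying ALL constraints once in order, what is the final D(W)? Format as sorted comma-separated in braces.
Constraint 1 (W != X) on D(W)={3,5,7} D(X)={3,5,7}: no change
Constraint 2 (X != V) on D(X)={3,5,7} D(V)={3,4,5,6,7}: no change
Constraint 3 (W + V = X) on D(W)={3,5,7} D(V)={3,4,5,6,7} D(X)={3,5,7}: W {3,5,7}->{3}; V {3,4,5,6,7}->{4}; X {3,5,7}->{7}
Constraint 4 (V < X) on D(V)={4} D(X)={7}: no change
So after all 4 constraints: D(W) = {3}

Answer: {3}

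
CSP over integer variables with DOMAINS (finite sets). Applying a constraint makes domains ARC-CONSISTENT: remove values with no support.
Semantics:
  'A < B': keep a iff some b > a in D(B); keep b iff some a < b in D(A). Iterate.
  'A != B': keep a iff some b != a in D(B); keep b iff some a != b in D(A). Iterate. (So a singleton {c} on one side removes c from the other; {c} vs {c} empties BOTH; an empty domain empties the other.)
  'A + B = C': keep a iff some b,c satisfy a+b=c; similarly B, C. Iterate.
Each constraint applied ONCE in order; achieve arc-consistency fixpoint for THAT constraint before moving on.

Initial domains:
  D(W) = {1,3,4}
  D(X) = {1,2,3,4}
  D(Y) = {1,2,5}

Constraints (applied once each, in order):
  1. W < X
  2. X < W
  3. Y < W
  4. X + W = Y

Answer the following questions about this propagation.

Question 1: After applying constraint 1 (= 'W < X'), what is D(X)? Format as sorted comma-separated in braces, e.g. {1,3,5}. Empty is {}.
Answer: {2,3,4}

Derivation:
Constraint 1 (W < X) on D(W)={1,3,4} D(X)={1,2,3,4}: W {1,3,4}->{1,3}; X {1,2,3,4}->{2,3,4}
So after constraint 1: D(X) = {2,3,4}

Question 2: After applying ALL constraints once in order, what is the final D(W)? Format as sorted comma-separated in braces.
Constraint 1 (W < X) on D(W)={1,3,4} D(X)={1,2,3,4}: W {1,3,4}->{1,3}; X {1,2,3,4}->{2,3,4}
Constraint 2 (X < W) on D(X)={2,3,4} D(W)={1,3}: X {2,3,4}->{2}; W {1,3}->{3}
Constraint 3 (Y < W) on D(Y)={1,2,5} D(W)={3}: Y {1,2,5}->{1,2}
Constraint 4 (X + W = Y) on D(X)={2} D(W)={3} D(Y)={1,2}: X {2}->{}; W {3}->{}; Y {1,2}->{}
So after all 4 constraints: D(W) = {}

Answer: {}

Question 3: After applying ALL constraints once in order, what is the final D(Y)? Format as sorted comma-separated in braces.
Constraint 1 (W < X) on D(W)={1,3,4} D(X)={1,2,3,4}: W {1,3,4}->{1,3}; X {1,2,3,4}->{2,3,4}
Constraint 2 (X < W) on D(X)={2,3,4} D(W)={1,3}: X {2,3,4}->{2}; W {1,3}->{3}
Constraint 3 (Y < W) on D(Y)={1,2,5} D(W)={3}: Y {1,2,5}->{1,2}
Constraint 4 (X + W = Y) on D(X)={2} D(W)={3} D(Y)={1,2}: X {2}->{}; W {3}->{}; Y {1,2}->{}
So after all 4 constraints: D(Y) = {}

Answer: {}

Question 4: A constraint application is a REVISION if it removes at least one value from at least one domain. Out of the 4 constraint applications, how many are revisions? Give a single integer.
Constraint 1 (W < X) on D(W)={1,3,4} D(X)={1,2,3,4}: W {1,3,4}->{1,3}; X {1,2,3,4}->{2,3,4} => REVISION
Constraint 2 (X < W) on D(X)={2,3,4} D(W)={1,3}: X {2,3,4}->{2}; W {1,3}->{3} => REVISION
Constraint 3 (Y < W) on D(Y)={1,2,5} D(W)={3}: Y {1,2,5}->{1,2} => REVISION
Constraint 4 (X + W = Y) on D(X)={2} D(W)={3} D(Y)={1,2}: X {2}->{}; W {3}->{}; Y {1,2}->{} => REVISION
Total revisions = 4

Answer: 4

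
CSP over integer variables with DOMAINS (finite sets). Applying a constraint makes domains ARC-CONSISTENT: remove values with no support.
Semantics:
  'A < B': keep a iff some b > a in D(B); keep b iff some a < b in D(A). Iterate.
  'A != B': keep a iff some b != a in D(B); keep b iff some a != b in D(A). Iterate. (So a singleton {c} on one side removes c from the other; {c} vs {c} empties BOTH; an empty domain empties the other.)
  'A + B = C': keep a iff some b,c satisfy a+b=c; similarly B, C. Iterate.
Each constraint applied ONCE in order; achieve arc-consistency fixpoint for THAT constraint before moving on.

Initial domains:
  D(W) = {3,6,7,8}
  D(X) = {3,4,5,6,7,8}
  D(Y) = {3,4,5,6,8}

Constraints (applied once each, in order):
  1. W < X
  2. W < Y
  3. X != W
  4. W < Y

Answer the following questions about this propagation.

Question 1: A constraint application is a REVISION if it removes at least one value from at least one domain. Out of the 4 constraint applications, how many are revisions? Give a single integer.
Constraint 1 (W < X) on D(W)={3,6,7,8} D(X)={3,4,5,6,7,8}: W {3,6,7,8}->{3,6,7}; X {3,4,5,6,7,8}->{4,5,6,7,8} => REVISION
Constraint 2 (W < Y) on D(W)={3,6,7} D(Y)={3,4,5,6,8}: Y {3,4,5,6,8}->{4,5,6,8} => REVISION
Constraint 3 (X != W) on D(X)={4,5,6,7,8} D(W)={3,6,7}: no change => not a revision
Constraint 4 (W < Y) on D(W)={3,6,7} D(Y)={4,5,6,8}: no change => not a revision
Total revisions = 2

Answer: 2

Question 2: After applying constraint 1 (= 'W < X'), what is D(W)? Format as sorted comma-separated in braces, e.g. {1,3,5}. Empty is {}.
Answer: {3,6,7}

Derivation:
Constraint 1 (W < X) on D(W)={3,6,7,8} D(X)={3,4,5,6,7,8}: W {3,6,7,8}->{3,6,7}; X {3,4,5,6,7,8}->{4,5,6,7,8}
So after constraint 1: D(W) = {3,6,7}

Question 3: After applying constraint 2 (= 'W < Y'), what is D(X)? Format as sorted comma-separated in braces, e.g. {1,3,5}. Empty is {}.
Answer: {4,5,6,7,8}

Derivation:
Constraint 1 (W < X) on D(W)={3,6,7,8} D(X)={3,4,5,6,7,8}: W {3,6,7,8}->{3,6,7}; X {3,4,5,6,7,8}->{4,5,6,7,8}
Constraint 2 (W < Y) on D(W)={3,6,7} D(Y)={3,4,5,6,8}: Y {3,4,5,6,8}->{4,5,6,8}
So after constraint 2: D(X) = {4,5,6,7,8}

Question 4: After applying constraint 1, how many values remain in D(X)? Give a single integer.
Constraint 1 (W < X) on D(W)={3,6,7,8} D(X)={3,4,5,6,7,8}: W {3,6,7,8}->{3,6,7}; X {3,4,5,6,7,8}->{4,5,6,7,8}
So after constraint 1: D(X)={4,5,6,7,8}, size = 5

Answer: 5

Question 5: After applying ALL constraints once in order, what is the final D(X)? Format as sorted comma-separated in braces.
Constraint 1 (W < X) on D(W)={3,6,7,8} D(X)={3,4,5,6,7,8}: W {3,6,7,8}->{3,6,7}; X {3,4,5,6,7,8}->{4,5,6,7,8}
Constraint 2 (W < Y) on D(W)={3,6,7} D(Y)={3,4,5,6,8}: Y {3,4,5,6,8}->{4,5,6,8}
Constraint 3 (X != W) on D(X)={4,5,6,7,8} D(W)={3,6,7}: no change
Constraint 4 (W < Y) on D(W)={3,6,7} D(Y)={4,5,6,8}: no change
So after all 4 constraints: D(X) = {4,5,6,7,8}

Answer: {4,5,6,7,8}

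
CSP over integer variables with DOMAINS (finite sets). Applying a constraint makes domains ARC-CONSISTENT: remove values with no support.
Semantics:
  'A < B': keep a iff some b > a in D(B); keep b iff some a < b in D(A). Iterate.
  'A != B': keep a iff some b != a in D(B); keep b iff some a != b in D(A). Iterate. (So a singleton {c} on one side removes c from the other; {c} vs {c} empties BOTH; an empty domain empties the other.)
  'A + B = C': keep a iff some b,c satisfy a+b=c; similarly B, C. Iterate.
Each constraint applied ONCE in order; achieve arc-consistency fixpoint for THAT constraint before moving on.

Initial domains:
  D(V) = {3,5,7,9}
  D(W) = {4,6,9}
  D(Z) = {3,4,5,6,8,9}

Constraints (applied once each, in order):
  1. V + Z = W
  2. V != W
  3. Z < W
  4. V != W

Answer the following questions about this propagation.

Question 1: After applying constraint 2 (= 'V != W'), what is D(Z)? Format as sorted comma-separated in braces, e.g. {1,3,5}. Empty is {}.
Constraint 1 (V + Z = W) on D(V)={3,5,7,9} D(Z)={3,4,5,6,8,9} D(W)={4,6,9}: V {3,5,7,9}->{3,5}; Z {3,4,5,6,8,9}->{3,4,6}; W {4,6,9}->{6,9}
Constraint 2 (V != W) on D(V)={3,5} D(W)={6,9}: no change
So after constraint 2: D(Z) = {3,4,6}

Answer: {3,4,6}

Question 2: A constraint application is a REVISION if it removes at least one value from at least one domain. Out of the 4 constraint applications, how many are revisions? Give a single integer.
Answer: 1

Derivation:
Constraint 1 (V + Z = W) on D(V)={3,5,7,9} D(Z)={3,4,5,6,8,9} D(W)={4,6,9}: V {3,5,7,9}->{3,5}; Z {3,4,5,6,8,9}->{3,4,6}; W {4,6,9}->{6,9} => REVISION
Constraint 2 (V != W) on D(V)={3,5} D(W)={6,9}: no change => not a revision
Constraint 3 (Z < W) on D(Z)={3,4,6} D(W)={6,9}: no change => not a revision
Constraint 4 (V != W) on D(V)={3,5} D(W)={6,9}: no change => not a revision
Total revisions = 1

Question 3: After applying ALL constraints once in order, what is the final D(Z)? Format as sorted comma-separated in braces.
Answer: {3,4,6}

Derivation:
Constraint 1 (V + Z = W) on D(V)={3,5,7,9} D(Z)={3,4,5,6,8,9} D(W)={4,6,9}: V {3,5,7,9}->{3,5}; Z {3,4,5,6,8,9}->{3,4,6}; W {4,6,9}->{6,9}
Constraint 2 (V != W) on D(V)={3,5} D(W)={6,9}: no change
Constraint 3 (Z < W) on D(Z)={3,4,6} D(W)={6,9}: no change
Constraint 4 (V != W) on D(V)={3,5} D(W)={6,9}: no change
So after all 4 constraints: D(Z) = {3,4,6}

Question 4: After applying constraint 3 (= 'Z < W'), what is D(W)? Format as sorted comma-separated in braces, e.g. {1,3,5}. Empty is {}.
Answer: {6,9}

Derivation:
Constraint 1 (V + Z = W) on D(V)={3,5,7,9} D(Z)={3,4,5,6,8,9} D(W)={4,6,9}: V {3,5,7,9}->{3,5}; Z {3,4,5,6,8,9}->{3,4,6}; W {4,6,9}->{6,9}
Constraint 2 (V != W) on D(V)={3,5} D(W)={6,9}: no change
Constraint 3 (Z < W) on D(Z)={3,4,6} D(W)={6,9}: no change
So after constraint 3: D(W) = {6,9}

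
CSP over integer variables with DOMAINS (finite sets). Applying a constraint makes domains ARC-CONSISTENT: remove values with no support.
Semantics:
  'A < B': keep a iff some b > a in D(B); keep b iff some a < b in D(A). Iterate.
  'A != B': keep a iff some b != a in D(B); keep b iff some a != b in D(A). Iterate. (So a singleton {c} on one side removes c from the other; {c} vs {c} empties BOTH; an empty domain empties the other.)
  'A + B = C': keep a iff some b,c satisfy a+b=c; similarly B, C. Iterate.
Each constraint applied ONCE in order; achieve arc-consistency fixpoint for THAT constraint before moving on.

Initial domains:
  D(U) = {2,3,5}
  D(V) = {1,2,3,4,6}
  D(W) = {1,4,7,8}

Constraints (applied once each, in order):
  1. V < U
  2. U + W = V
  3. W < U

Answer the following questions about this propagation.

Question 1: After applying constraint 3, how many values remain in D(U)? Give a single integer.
Answer: 2

Derivation:
Constraint 1 (V < U) on D(V)={1,2,3,4,6} D(U)={2,3,5}: V {1,2,3,4,6}->{1,2,3,4}
Constraint 2 (U + W = V) on D(U)={2,3,5} D(W)={1,4,7,8} D(V)={1,2,3,4}: U {2,3,5}->{2,3}; W {1,4,7,8}->{1}; V {1,2,3,4}->{3,4}
Constraint 3 (W < U) on D(W)={1} D(U)={2,3}: no change
So after constraint 3: D(U)={2,3}, size = 2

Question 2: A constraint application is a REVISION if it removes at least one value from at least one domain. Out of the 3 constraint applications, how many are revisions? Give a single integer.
Answer: 2

Derivation:
Constraint 1 (V < U) on D(V)={1,2,3,4,6} D(U)={2,3,5}: V {1,2,3,4,6}->{1,2,3,4} => REVISION
Constraint 2 (U + W = V) on D(U)={2,3,5} D(W)={1,4,7,8} D(V)={1,2,3,4}: U {2,3,5}->{2,3}; W {1,4,7,8}->{1}; V {1,2,3,4}->{3,4} => REVISION
Constraint 3 (W < U) on D(W)={1} D(U)={2,3}: no change => not a revision
Total revisions = 2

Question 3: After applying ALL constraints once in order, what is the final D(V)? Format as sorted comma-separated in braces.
Constraint 1 (V < U) on D(V)={1,2,3,4,6} D(U)={2,3,5}: V {1,2,3,4,6}->{1,2,3,4}
Constraint 2 (U + W = V) on D(U)={2,3,5} D(W)={1,4,7,8} D(V)={1,2,3,4}: U {2,3,5}->{2,3}; W {1,4,7,8}->{1}; V {1,2,3,4}->{3,4}
Constraint 3 (W < U) on D(W)={1} D(U)={2,3}: no change
So after all 3 constraints: D(V) = {3,4}

Answer: {3,4}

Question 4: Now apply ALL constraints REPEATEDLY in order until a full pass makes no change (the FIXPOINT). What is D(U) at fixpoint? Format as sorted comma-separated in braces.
pass 0 (initial): D(U)={2,3,5}
pass 1: U {2,3,5}->{2,3}; V {1,2,3,4,6}->{3,4}; W {1,4,7,8}->{1}
pass 2: U {2,3}->{}; V {3,4}->{}; W {1}->{}
pass 3: no change
Fixpoint after 3 passes: D(U) = {}

Answer: {}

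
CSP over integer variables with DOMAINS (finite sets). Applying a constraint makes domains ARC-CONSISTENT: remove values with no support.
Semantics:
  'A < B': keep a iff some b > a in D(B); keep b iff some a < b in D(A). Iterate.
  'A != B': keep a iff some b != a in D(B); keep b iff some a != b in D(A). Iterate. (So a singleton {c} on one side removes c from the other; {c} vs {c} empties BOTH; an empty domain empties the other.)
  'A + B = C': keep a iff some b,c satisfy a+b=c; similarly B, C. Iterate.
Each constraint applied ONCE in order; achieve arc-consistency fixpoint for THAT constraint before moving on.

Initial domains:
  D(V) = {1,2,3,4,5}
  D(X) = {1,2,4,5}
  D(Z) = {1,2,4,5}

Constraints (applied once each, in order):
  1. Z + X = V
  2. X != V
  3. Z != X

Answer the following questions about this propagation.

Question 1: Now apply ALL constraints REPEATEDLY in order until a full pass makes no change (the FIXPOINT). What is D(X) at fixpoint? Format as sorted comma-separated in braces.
pass 0 (initial): D(X)={1,2,4,5}
pass 1: V {1,2,3,4,5}->{2,3,4,5}; X {1,2,4,5}->{1,2,4}; Z {1,2,4,5}->{1,2,4}
pass 2: no change
Fixpoint after 2 passes: D(X) = {1,2,4}

Answer: {1,2,4}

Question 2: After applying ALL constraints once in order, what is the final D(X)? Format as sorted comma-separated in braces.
Answer: {1,2,4}

Derivation:
Constraint 1 (Z + X = V) on D(Z)={1,2,4,5} D(X)={1,2,4,5} D(V)={1,2,3,4,5}: Z {1,2,4,5}->{1,2,4}; X {1,2,4,5}->{1,2,4}; V {1,2,3,4,5}->{2,3,4,5}
Constraint 2 (X != V) on D(X)={1,2,4} D(V)={2,3,4,5}: no change
Constraint 3 (Z != X) on D(Z)={1,2,4} D(X)={1,2,4}: no change
So after all 3 constraints: D(X) = {1,2,4}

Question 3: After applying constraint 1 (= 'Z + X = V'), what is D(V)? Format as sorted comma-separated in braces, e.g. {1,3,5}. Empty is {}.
Answer: {2,3,4,5}

Derivation:
Constraint 1 (Z + X = V) on D(Z)={1,2,4,5} D(X)={1,2,4,5} D(V)={1,2,3,4,5}: Z {1,2,4,5}->{1,2,4}; X {1,2,4,5}->{1,2,4}; V {1,2,3,4,5}->{2,3,4,5}
So after constraint 1: D(V) = {2,3,4,5}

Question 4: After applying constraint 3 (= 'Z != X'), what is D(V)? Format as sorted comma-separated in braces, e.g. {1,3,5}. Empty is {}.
Answer: {2,3,4,5}

Derivation:
Constraint 1 (Z + X = V) on D(Z)={1,2,4,5} D(X)={1,2,4,5} D(V)={1,2,3,4,5}: Z {1,2,4,5}->{1,2,4}; X {1,2,4,5}->{1,2,4}; V {1,2,3,4,5}->{2,3,4,5}
Constraint 2 (X != V) on D(X)={1,2,4} D(V)={2,3,4,5}: no change
Constraint 3 (Z != X) on D(Z)={1,2,4} D(X)={1,2,4}: no change
So after constraint 3: D(V) = {2,3,4,5}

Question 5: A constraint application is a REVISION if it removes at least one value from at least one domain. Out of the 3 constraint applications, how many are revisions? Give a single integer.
Answer: 1

Derivation:
Constraint 1 (Z + X = V) on D(Z)={1,2,4,5} D(X)={1,2,4,5} D(V)={1,2,3,4,5}: Z {1,2,4,5}->{1,2,4}; X {1,2,4,5}->{1,2,4}; V {1,2,3,4,5}->{2,3,4,5} => REVISION
Constraint 2 (X != V) on D(X)={1,2,4} D(V)={2,3,4,5}: no change => not a revision
Constraint 3 (Z != X) on D(Z)={1,2,4} D(X)={1,2,4}: no change => not a revision
Total revisions = 1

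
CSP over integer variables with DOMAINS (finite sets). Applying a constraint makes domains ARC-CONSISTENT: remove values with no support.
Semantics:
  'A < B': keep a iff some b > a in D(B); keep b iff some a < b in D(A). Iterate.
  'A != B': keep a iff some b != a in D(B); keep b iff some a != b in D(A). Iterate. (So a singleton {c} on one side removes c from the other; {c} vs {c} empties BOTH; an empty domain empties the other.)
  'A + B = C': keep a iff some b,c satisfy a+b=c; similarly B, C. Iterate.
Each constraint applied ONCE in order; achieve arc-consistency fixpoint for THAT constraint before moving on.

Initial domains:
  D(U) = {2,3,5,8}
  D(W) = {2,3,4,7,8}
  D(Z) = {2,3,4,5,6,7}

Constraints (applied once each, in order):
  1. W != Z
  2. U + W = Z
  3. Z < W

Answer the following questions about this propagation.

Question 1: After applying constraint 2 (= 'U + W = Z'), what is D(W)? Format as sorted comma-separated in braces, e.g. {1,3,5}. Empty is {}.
Constraint 1 (W != Z) on D(W)={2,3,4,7,8} D(Z)={2,3,4,5,6,7}: no change
Constraint 2 (U + W = Z) on D(U)={2,3,5,8} D(W)={2,3,4,7,8} D(Z)={2,3,4,5,6,7}: U {2,3,5,8}->{2,3,5}; W {2,3,4,7,8}->{2,3,4}; Z {2,3,4,5,6,7}->{4,5,6,7}
So after constraint 2: D(W) = {2,3,4}

Answer: {2,3,4}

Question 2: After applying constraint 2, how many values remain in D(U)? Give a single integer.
Constraint 1 (W != Z) on D(W)={2,3,4,7,8} D(Z)={2,3,4,5,6,7}: no change
Constraint 2 (U + W = Z) on D(U)={2,3,5,8} D(W)={2,3,4,7,8} D(Z)={2,3,4,5,6,7}: U {2,3,5,8}->{2,3,5}; W {2,3,4,7,8}->{2,3,4}; Z {2,3,4,5,6,7}->{4,5,6,7}
So after constraint 2: D(U)={2,3,5}, size = 3

Answer: 3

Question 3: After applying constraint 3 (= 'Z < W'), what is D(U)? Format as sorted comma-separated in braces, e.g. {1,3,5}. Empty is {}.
Answer: {2,3,5}

Derivation:
Constraint 1 (W != Z) on D(W)={2,3,4,7,8} D(Z)={2,3,4,5,6,7}: no change
Constraint 2 (U + W = Z) on D(U)={2,3,5,8} D(W)={2,3,4,7,8} D(Z)={2,3,4,5,6,7}: U {2,3,5,8}->{2,3,5}; W {2,3,4,7,8}->{2,3,4}; Z {2,3,4,5,6,7}->{4,5,6,7}
Constraint 3 (Z < W) on D(Z)={4,5,6,7} D(W)={2,3,4}: Z {4,5,6,7}->{}; W {2,3,4}->{}
So after constraint 3: D(U) = {2,3,5}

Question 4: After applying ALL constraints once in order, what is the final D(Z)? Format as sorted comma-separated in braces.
Answer: {}

Derivation:
Constraint 1 (W != Z) on D(W)={2,3,4,7,8} D(Z)={2,3,4,5,6,7}: no change
Constraint 2 (U + W = Z) on D(U)={2,3,5,8} D(W)={2,3,4,7,8} D(Z)={2,3,4,5,6,7}: U {2,3,5,8}->{2,3,5}; W {2,3,4,7,8}->{2,3,4}; Z {2,3,4,5,6,7}->{4,5,6,7}
Constraint 3 (Z < W) on D(Z)={4,5,6,7} D(W)={2,3,4}: Z {4,5,6,7}->{}; W {2,3,4}->{}
So after all 3 constraints: D(Z) = {}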